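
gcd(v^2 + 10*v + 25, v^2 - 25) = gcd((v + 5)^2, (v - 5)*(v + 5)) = v + 5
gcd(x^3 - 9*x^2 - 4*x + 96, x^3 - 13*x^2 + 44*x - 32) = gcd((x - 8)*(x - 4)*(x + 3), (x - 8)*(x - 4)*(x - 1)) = x^2 - 12*x + 32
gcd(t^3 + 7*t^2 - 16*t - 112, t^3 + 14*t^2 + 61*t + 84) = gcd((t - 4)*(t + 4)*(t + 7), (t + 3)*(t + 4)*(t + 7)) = t^2 + 11*t + 28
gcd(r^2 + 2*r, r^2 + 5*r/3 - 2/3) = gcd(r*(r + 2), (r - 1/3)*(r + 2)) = r + 2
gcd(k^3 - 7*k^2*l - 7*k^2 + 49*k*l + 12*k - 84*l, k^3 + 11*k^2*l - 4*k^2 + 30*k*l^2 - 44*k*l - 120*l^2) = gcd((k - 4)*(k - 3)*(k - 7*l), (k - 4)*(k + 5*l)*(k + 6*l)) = k - 4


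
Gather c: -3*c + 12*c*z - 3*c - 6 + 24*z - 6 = c*(12*z - 6) + 24*z - 12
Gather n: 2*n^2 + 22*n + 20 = 2*n^2 + 22*n + 20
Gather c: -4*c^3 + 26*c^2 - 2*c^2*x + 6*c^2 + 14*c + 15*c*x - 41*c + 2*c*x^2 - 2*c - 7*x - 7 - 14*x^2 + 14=-4*c^3 + c^2*(32 - 2*x) + c*(2*x^2 + 15*x - 29) - 14*x^2 - 7*x + 7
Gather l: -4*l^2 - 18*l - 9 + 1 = -4*l^2 - 18*l - 8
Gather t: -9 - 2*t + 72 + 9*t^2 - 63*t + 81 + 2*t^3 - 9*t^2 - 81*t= 2*t^3 - 146*t + 144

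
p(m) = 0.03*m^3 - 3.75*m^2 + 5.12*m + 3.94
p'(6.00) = -36.64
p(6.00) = -93.86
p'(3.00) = -16.57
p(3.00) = -13.64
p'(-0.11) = 5.95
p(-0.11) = 3.33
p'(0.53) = 1.17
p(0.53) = 5.60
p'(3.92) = -22.90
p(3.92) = -31.81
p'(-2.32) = 23.00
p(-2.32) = -28.50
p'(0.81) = -0.90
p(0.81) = 5.64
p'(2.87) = -15.66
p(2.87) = -11.54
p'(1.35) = -4.84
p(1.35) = 4.09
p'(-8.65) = 76.73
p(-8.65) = -340.35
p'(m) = 0.09*m^2 - 7.5*m + 5.12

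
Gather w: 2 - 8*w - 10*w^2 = -10*w^2 - 8*w + 2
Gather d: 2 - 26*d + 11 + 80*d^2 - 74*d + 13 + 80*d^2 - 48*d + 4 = 160*d^2 - 148*d + 30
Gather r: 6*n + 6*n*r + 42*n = 6*n*r + 48*n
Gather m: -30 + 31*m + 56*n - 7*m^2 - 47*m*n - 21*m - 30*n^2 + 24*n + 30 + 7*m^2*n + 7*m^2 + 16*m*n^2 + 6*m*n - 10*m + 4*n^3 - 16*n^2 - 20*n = 7*m^2*n + m*(16*n^2 - 41*n) + 4*n^3 - 46*n^2 + 60*n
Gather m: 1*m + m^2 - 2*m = m^2 - m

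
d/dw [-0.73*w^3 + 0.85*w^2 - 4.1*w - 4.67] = -2.19*w^2 + 1.7*w - 4.1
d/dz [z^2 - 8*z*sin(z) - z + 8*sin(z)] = -8*z*cos(z) + 2*z + 8*sqrt(2)*cos(z + pi/4) - 1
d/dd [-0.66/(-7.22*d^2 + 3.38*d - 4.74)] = (2.2308 - 9.5304*d)/(7.22*d^2 - 3.38*d + 4.74)^2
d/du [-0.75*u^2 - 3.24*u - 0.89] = -1.5*u - 3.24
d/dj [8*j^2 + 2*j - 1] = 16*j + 2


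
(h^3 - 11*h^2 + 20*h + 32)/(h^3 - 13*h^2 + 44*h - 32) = (h + 1)/(h - 1)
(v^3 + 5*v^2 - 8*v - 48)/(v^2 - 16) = (v^2 + v - 12)/(v - 4)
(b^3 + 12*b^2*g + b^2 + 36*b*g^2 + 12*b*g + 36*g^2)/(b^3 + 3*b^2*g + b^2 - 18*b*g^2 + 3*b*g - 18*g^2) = (b + 6*g)/(b - 3*g)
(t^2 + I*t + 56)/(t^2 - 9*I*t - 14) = (t + 8*I)/(t - 2*I)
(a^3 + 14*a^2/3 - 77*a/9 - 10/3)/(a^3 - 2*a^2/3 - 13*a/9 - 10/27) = 3*(a + 6)/(3*a + 2)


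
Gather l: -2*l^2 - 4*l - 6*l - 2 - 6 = -2*l^2 - 10*l - 8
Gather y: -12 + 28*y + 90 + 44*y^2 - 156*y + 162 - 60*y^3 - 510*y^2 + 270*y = -60*y^3 - 466*y^2 + 142*y + 240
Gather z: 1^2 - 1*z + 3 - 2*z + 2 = 6 - 3*z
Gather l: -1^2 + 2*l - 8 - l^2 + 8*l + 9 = -l^2 + 10*l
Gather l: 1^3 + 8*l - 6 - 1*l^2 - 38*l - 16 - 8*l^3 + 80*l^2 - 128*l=-8*l^3 + 79*l^2 - 158*l - 21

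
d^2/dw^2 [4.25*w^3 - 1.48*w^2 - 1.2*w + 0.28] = 25.5*w - 2.96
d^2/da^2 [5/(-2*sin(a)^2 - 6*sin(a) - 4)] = 5*(4*sin(a)^3 + 5*sin(a)^2 - 10*sin(a) - 14)/(2*(sin(a) + 1)^2*(sin(a) + 2)^3)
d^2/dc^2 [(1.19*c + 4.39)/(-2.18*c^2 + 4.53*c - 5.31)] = (-(1.19*c + 4.39)*(4.36*c - 4.53)*(8.72*c - 9.06) + (15.5652*c + 8.359)*(2.18*c^2 - 4.53*c + 5.31))/(2.18*c^2 - 4.53*c + 5.31)^3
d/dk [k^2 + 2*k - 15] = 2*k + 2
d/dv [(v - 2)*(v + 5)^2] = (v + 5)*(3*v + 1)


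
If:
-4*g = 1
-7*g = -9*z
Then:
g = -1/4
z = -7/36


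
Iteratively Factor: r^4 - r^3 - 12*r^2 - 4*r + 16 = (r + 2)*(r^3 - 3*r^2 - 6*r + 8) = (r - 4)*(r + 2)*(r^2 + r - 2) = (r - 4)*(r + 2)^2*(r - 1)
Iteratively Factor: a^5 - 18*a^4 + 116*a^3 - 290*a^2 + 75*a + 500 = (a - 5)*(a^4 - 13*a^3 + 51*a^2 - 35*a - 100) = (a - 5)*(a - 4)*(a^3 - 9*a^2 + 15*a + 25) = (a - 5)^2*(a - 4)*(a^2 - 4*a - 5) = (a - 5)^3*(a - 4)*(a + 1)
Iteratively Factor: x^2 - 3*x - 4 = (x - 4)*(x + 1)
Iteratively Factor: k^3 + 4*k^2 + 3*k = (k + 1)*(k^2 + 3*k) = k*(k + 1)*(k + 3)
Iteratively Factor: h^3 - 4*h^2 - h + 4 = (h - 1)*(h^2 - 3*h - 4) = (h - 4)*(h - 1)*(h + 1)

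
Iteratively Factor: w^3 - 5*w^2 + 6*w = (w - 2)*(w^2 - 3*w) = (w - 3)*(w - 2)*(w)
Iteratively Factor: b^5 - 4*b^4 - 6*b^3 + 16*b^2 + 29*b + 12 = (b + 1)*(b^4 - 5*b^3 - b^2 + 17*b + 12) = (b + 1)^2*(b^3 - 6*b^2 + 5*b + 12) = (b - 4)*(b + 1)^2*(b^2 - 2*b - 3) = (b - 4)*(b - 3)*(b + 1)^2*(b + 1)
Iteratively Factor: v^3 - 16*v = (v)*(v^2 - 16) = v*(v - 4)*(v + 4)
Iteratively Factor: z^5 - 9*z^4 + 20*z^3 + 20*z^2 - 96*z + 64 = (z + 2)*(z^4 - 11*z^3 + 42*z^2 - 64*z + 32) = (z - 1)*(z + 2)*(z^3 - 10*z^2 + 32*z - 32) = (z - 4)*(z - 1)*(z + 2)*(z^2 - 6*z + 8) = (z - 4)^2*(z - 1)*(z + 2)*(z - 2)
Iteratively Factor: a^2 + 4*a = (a + 4)*(a)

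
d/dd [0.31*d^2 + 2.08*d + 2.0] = 0.62*d + 2.08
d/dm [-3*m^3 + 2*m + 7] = 2 - 9*m^2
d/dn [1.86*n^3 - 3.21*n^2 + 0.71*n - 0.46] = 5.58*n^2 - 6.42*n + 0.71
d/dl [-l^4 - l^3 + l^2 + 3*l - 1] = -4*l^3 - 3*l^2 + 2*l + 3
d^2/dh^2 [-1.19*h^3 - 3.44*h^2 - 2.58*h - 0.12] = -7.14*h - 6.88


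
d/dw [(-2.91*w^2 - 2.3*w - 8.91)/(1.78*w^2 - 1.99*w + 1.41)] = (9.8849*w^2 + 23.5134*w - 20.9739)/(3.1684*w^4 - 7.0844*w^3 + 8.9797*w^2 - 5.6118*w + 1.9881)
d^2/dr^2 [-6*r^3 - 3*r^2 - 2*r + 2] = -36*r - 6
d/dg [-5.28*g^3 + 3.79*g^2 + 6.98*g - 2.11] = -15.84*g^2 + 7.58*g + 6.98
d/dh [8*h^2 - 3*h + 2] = 16*h - 3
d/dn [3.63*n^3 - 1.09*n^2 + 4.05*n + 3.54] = 10.89*n^2 - 2.18*n + 4.05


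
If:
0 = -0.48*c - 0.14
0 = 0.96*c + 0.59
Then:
No Solution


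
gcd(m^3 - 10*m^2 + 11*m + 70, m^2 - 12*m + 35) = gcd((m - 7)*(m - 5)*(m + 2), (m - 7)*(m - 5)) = m^2 - 12*m + 35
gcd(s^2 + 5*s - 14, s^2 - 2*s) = s - 2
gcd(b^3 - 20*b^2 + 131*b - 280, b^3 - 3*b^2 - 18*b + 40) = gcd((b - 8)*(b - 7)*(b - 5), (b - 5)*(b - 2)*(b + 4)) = b - 5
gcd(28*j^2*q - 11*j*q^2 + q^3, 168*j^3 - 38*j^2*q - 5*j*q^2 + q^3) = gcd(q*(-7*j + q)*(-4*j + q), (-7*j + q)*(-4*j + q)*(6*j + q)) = 28*j^2 - 11*j*q + q^2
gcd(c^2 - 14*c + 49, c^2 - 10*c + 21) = c - 7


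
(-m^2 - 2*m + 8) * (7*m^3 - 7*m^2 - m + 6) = -7*m^5 - 7*m^4 + 71*m^3 - 60*m^2 - 20*m + 48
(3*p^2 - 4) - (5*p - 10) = 3*p^2 - 5*p + 6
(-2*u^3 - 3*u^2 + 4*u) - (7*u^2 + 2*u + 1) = -2*u^3 - 10*u^2 + 2*u - 1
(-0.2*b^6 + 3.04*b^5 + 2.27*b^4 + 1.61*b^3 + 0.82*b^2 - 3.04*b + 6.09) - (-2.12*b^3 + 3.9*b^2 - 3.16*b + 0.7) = -0.2*b^6 + 3.04*b^5 + 2.27*b^4 + 3.73*b^3 - 3.08*b^2 + 0.12*b + 5.39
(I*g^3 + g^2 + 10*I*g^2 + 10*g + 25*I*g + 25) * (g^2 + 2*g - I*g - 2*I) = I*g^5 + 2*g^4 + 12*I*g^4 + 24*g^3 + 44*I*g^3 + 90*g^2 + 38*I*g^2 + 100*g - 45*I*g - 50*I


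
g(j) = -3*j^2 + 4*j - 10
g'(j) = 4 - 6*j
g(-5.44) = -120.54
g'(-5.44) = 36.64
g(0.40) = -8.88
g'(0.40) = 1.60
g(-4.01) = -74.28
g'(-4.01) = 28.06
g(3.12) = -26.72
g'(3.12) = -14.72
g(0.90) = -8.83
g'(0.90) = -1.40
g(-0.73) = -14.52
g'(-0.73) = 8.38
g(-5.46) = -121.27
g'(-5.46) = 36.76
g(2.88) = -23.36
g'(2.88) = -13.28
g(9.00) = -217.00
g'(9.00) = -50.00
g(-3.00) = -49.00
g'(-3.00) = 22.00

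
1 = 1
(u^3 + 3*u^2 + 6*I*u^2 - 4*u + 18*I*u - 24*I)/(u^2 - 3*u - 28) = (u^2 + u*(-1 + 6*I) - 6*I)/(u - 7)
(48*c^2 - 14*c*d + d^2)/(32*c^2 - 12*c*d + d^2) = (6*c - d)/(4*c - d)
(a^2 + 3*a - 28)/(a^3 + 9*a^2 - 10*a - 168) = 1/(a + 6)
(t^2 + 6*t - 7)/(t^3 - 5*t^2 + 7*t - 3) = (t + 7)/(t^2 - 4*t + 3)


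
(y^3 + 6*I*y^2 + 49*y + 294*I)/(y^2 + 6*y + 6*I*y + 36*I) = (y^2 + 49)/(y + 6)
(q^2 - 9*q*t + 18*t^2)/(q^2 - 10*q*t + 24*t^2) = (q - 3*t)/(q - 4*t)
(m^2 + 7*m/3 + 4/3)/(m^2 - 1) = (m + 4/3)/(m - 1)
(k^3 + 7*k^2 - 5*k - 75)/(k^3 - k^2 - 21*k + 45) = (k + 5)/(k - 3)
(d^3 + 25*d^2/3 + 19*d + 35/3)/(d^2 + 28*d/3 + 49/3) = (d^2 + 6*d + 5)/(d + 7)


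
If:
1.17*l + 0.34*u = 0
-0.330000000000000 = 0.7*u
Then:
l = 0.14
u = -0.47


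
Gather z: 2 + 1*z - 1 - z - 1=0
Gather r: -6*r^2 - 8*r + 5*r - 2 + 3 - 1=-6*r^2 - 3*r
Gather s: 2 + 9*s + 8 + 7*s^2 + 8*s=7*s^2 + 17*s + 10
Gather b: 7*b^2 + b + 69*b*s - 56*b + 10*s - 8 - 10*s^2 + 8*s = 7*b^2 + b*(69*s - 55) - 10*s^2 + 18*s - 8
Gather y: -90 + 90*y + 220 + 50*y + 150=140*y + 280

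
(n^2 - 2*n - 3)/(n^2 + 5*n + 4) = (n - 3)/(n + 4)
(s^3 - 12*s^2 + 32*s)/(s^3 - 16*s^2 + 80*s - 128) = s/(s - 4)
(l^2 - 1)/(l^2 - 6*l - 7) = (l - 1)/(l - 7)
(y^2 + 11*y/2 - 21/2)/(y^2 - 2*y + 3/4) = 2*(y + 7)/(2*y - 1)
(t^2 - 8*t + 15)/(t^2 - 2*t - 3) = (t - 5)/(t + 1)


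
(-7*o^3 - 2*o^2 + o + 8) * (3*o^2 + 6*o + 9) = -21*o^5 - 48*o^4 - 72*o^3 + 12*o^2 + 57*o + 72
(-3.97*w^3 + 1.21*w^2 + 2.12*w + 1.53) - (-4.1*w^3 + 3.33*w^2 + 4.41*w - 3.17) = 0.129999999999999*w^3 - 2.12*w^2 - 2.29*w + 4.7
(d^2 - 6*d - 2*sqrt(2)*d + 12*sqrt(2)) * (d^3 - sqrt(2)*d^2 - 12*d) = d^5 - 6*d^4 - 3*sqrt(2)*d^4 - 8*d^3 + 18*sqrt(2)*d^3 + 24*sqrt(2)*d^2 + 48*d^2 - 144*sqrt(2)*d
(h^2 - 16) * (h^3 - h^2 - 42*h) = h^5 - h^4 - 58*h^3 + 16*h^2 + 672*h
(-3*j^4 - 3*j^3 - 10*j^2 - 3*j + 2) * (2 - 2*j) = 6*j^5 + 14*j^3 - 14*j^2 - 10*j + 4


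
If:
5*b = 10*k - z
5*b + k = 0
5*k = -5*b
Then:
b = 0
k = 0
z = 0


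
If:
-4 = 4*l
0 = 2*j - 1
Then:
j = 1/2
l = -1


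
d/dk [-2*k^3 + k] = 1 - 6*k^2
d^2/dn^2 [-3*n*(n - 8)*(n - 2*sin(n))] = -6*n^2*sin(n) + 48*n*sin(n) + 24*n*cos(n) - 18*n + 12*sin(n) - 96*cos(n) + 48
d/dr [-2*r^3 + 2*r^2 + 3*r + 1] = -6*r^2 + 4*r + 3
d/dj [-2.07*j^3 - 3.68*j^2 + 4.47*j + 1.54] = -6.21*j^2 - 7.36*j + 4.47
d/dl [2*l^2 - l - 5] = 4*l - 1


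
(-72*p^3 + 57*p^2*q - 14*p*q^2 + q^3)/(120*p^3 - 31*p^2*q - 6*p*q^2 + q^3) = (-3*p + q)/(5*p + q)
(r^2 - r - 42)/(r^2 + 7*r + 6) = (r - 7)/(r + 1)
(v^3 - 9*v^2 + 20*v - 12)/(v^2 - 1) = (v^2 - 8*v + 12)/(v + 1)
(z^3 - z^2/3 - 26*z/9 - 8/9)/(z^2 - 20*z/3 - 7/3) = (3*z^2 - 2*z - 8)/(3*(z - 7))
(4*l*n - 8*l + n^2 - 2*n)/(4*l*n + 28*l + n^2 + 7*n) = (n - 2)/(n + 7)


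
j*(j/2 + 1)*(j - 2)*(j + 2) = j^4/2 + j^3 - 2*j^2 - 4*j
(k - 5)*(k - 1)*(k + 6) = k^3 - 31*k + 30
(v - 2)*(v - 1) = v^2 - 3*v + 2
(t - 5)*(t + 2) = t^2 - 3*t - 10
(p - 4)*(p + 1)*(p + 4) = p^3 + p^2 - 16*p - 16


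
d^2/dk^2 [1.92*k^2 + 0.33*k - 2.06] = 3.84000000000000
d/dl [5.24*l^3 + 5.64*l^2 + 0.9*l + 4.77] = 15.72*l^2 + 11.28*l + 0.9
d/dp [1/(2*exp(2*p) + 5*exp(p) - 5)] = (-4*exp(p) - 5)*exp(p)/(2*exp(2*p) + 5*exp(p) - 5)^2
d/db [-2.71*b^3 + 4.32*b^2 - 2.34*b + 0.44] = -8.13*b^2 + 8.64*b - 2.34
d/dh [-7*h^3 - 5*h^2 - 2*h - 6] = -21*h^2 - 10*h - 2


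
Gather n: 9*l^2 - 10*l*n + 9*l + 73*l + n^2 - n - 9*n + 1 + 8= 9*l^2 + 82*l + n^2 + n*(-10*l - 10) + 9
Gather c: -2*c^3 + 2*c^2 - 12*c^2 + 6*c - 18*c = -2*c^3 - 10*c^2 - 12*c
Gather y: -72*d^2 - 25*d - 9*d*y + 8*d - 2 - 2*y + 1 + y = -72*d^2 - 17*d + y*(-9*d - 1) - 1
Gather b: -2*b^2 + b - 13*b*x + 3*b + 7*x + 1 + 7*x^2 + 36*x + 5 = -2*b^2 + b*(4 - 13*x) + 7*x^2 + 43*x + 6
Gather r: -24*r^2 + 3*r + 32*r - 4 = -24*r^2 + 35*r - 4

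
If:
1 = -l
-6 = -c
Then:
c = 6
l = -1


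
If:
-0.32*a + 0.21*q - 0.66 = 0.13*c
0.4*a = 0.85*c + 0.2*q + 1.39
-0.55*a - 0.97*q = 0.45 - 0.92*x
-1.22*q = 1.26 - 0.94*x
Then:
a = 6.15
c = -1.47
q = 11.61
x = 16.40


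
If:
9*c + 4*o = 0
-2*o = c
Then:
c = 0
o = 0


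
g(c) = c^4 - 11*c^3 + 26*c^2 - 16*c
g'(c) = 4*c^3 - 33*c^2 + 52*c - 16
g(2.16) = -2.34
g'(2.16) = -17.33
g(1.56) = 2.48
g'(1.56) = -0.00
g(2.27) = -4.46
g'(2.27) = -21.22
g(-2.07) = 260.45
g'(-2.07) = -300.52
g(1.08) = 0.55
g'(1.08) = 6.71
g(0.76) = -1.64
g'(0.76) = 6.22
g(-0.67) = 25.90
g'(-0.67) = -66.86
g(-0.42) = 12.15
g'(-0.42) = -43.96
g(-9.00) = 16830.00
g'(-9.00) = -6073.00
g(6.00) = -240.00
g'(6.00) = -28.00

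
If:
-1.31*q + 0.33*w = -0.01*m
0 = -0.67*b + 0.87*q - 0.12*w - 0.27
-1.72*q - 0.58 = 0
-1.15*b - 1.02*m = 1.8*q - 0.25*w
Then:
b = -0.60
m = 0.93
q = -0.34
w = -1.37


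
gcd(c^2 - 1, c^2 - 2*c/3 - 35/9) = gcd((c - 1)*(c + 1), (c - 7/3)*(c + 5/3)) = 1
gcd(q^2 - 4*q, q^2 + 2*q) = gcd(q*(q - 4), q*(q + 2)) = q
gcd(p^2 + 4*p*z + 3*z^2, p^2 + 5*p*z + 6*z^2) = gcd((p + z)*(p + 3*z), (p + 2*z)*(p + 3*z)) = p + 3*z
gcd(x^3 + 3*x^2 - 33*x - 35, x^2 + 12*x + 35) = x + 7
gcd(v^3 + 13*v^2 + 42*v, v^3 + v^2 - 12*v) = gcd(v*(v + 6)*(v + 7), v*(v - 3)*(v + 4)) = v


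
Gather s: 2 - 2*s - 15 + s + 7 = -s - 6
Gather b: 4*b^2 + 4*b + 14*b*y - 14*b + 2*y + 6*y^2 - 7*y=4*b^2 + b*(14*y - 10) + 6*y^2 - 5*y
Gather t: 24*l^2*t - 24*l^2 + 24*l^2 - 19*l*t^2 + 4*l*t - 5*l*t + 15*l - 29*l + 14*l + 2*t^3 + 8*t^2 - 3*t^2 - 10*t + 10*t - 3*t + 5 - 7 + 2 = 2*t^3 + t^2*(5 - 19*l) + t*(24*l^2 - l - 3)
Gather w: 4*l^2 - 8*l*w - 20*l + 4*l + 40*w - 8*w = 4*l^2 - 16*l + w*(32 - 8*l)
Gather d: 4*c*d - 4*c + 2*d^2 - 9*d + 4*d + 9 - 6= -4*c + 2*d^2 + d*(4*c - 5) + 3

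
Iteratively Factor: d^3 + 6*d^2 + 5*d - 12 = (d + 3)*(d^2 + 3*d - 4) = (d - 1)*(d + 3)*(d + 4)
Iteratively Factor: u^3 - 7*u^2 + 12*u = (u - 3)*(u^2 - 4*u) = (u - 4)*(u - 3)*(u)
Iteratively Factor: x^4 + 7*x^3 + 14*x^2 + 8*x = (x)*(x^3 + 7*x^2 + 14*x + 8) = x*(x + 4)*(x^2 + 3*x + 2) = x*(x + 2)*(x + 4)*(x + 1)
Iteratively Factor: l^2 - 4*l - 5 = (l - 5)*(l + 1)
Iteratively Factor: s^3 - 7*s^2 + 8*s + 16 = (s - 4)*(s^2 - 3*s - 4) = (s - 4)*(s + 1)*(s - 4)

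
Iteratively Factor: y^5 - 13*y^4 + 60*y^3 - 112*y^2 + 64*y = (y - 4)*(y^4 - 9*y^3 + 24*y^2 - 16*y) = y*(y - 4)*(y^3 - 9*y^2 + 24*y - 16) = y*(y - 4)^2*(y^2 - 5*y + 4) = y*(y - 4)^2*(y - 1)*(y - 4)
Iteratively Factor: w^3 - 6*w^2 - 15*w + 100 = (w - 5)*(w^2 - w - 20) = (w - 5)*(w + 4)*(w - 5)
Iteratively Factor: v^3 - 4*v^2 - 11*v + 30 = (v - 5)*(v^2 + v - 6) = (v - 5)*(v - 2)*(v + 3)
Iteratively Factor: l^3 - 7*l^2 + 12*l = (l - 3)*(l^2 - 4*l) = (l - 4)*(l - 3)*(l)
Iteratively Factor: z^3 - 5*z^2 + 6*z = (z - 3)*(z^2 - 2*z) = z*(z - 3)*(z - 2)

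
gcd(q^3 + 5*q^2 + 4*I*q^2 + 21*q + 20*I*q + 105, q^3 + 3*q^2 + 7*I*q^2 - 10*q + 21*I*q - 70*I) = q^2 + q*(5 + 7*I) + 35*I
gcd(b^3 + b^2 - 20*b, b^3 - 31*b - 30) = b + 5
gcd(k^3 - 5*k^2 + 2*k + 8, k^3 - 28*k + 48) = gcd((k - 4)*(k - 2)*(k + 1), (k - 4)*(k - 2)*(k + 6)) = k^2 - 6*k + 8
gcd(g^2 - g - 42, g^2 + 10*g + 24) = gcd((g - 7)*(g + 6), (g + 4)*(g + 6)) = g + 6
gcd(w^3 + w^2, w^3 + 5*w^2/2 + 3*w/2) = w^2 + w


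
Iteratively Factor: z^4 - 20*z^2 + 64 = (z - 2)*(z^3 + 2*z^2 - 16*z - 32) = (z - 2)*(z + 2)*(z^2 - 16) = (z - 4)*(z - 2)*(z + 2)*(z + 4)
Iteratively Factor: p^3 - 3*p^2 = (p)*(p^2 - 3*p) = p*(p - 3)*(p)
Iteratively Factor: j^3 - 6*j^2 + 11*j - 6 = (j - 1)*(j^2 - 5*j + 6) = (j - 2)*(j - 1)*(j - 3)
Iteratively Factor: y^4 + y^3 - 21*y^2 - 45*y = (y + 3)*(y^3 - 2*y^2 - 15*y) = (y - 5)*(y + 3)*(y^2 + 3*y) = y*(y - 5)*(y + 3)*(y + 3)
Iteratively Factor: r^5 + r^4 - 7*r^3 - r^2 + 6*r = (r + 1)*(r^4 - 7*r^2 + 6*r) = (r + 1)*(r + 3)*(r^3 - 3*r^2 + 2*r) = (r - 2)*(r + 1)*(r + 3)*(r^2 - r) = (r - 2)*(r - 1)*(r + 1)*(r + 3)*(r)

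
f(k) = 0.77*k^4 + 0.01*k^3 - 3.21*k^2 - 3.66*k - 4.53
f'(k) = 3.08*k^3 + 0.03*k^2 - 6.42*k - 3.66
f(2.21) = -9.82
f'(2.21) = 15.54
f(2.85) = 10.00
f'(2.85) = 49.59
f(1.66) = -13.56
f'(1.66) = -0.15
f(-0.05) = -4.36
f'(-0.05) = -3.34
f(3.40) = 49.21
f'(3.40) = 95.92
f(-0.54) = -3.43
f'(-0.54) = -0.67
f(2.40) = -6.12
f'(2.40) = 23.68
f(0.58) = -7.64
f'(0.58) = -6.77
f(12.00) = 15473.31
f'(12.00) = 5245.86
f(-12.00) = 15526.59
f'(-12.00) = -5244.54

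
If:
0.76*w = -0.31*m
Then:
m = -2.45161290322581*w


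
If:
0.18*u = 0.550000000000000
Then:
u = 3.06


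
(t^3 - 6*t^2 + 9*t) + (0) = t^3 - 6*t^2 + 9*t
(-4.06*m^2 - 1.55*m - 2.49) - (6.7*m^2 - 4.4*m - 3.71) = -10.76*m^2 + 2.85*m + 1.22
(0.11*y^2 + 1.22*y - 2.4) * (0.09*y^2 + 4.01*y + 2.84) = 0.0099*y^4 + 0.5509*y^3 + 4.9886*y^2 - 6.1592*y - 6.816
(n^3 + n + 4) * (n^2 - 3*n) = n^5 - 3*n^4 + n^3 + n^2 - 12*n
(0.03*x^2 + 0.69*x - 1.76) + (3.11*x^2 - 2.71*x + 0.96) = 3.14*x^2 - 2.02*x - 0.8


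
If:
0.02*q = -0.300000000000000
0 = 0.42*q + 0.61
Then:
No Solution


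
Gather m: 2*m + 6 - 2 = 2*m + 4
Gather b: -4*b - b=-5*b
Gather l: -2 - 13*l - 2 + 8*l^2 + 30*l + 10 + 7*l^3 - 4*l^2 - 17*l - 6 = 7*l^3 + 4*l^2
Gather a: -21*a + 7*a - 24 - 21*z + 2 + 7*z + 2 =-14*a - 14*z - 20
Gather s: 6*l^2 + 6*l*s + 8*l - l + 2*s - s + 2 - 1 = 6*l^2 + 7*l + s*(6*l + 1) + 1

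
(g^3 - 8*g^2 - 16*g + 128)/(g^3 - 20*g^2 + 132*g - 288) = (g^2 - 16)/(g^2 - 12*g + 36)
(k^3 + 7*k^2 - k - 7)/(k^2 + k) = k + 6 - 7/k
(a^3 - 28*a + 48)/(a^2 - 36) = (a^2 - 6*a + 8)/(a - 6)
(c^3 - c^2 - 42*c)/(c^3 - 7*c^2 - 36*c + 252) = c/(c - 6)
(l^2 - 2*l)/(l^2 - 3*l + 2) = l/(l - 1)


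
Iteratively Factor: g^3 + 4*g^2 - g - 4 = (g + 1)*(g^2 + 3*g - 4) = (g - 1)*(g + 1)*(g + 4)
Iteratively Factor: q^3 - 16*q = (q + 4)*(q^2 - 4*q) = (q - 4)*(q + 4)*(q)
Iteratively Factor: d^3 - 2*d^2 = (d)*(d^2 - 2*d) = d^2*(d - 2)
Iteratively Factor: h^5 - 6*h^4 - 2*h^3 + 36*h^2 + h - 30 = (h - 5)*(h^4 - h^3 - 7*h^2 + h + 6) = (h - 5)*(h + 1)*(h^3 - 2*h^2 - 5*h + 6) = (h - 5)*(h + 1)*(h + 2)*(h^2 - 4*h + 3) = (h - 5)*(h - 1)*(h + 1)*(h + 2)*(h - 3)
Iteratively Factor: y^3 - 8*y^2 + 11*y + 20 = (y - 4)*(y^2 - 4*y - 5) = (y - 5)*(y - 4)*(y + 1)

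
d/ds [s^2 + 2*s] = 2*s + 2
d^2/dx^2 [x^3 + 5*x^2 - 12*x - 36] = 6*x + 10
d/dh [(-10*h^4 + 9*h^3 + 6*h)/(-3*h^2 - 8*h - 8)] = (60*h^5 + 213*h^4 + 176*h^3 - 198*h^2 - 48)/(9*h^4 + 48*h^3 + 112*h^2 + 128*h + 64)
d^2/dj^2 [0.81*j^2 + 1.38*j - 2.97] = 1.62000000000000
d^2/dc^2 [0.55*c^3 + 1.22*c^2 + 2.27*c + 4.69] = 3.3*c + 2.44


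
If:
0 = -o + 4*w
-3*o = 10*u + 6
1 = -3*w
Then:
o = -4/3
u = -1/5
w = -1/3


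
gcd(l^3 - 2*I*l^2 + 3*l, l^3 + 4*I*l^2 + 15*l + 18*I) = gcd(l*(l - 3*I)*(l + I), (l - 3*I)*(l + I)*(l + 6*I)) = l^2 - 2*I*l + 3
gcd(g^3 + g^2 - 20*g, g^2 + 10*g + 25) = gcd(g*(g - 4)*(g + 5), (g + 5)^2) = g + 5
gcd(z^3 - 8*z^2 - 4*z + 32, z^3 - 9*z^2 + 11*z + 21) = 1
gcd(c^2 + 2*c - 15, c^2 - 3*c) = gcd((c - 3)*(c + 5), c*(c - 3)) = c - 3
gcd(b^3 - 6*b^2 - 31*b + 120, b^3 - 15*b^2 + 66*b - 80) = b - 8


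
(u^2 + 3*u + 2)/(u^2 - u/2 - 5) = 2*(u + 1)/(2*u - 5)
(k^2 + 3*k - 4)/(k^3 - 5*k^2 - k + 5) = (k + 4)/(k^2 - 4*k - 5)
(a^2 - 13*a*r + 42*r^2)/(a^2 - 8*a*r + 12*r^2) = (-a + 7*r)/(-a + 2*r)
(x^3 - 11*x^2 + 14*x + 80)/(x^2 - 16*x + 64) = (x^2 - 3*x - 10)/(x - 8)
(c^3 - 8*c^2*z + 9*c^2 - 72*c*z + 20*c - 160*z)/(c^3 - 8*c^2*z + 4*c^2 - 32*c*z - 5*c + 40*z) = (c + 4)/(c - 1)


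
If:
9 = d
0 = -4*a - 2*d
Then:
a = -9/2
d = 9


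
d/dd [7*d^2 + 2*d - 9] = 14*d + 2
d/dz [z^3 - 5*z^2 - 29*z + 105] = 3*z^2 - 10*z - 29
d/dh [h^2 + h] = 2*h + 1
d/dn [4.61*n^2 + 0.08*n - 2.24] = 9.22*n + 0.08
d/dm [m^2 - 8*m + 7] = 2*m - 8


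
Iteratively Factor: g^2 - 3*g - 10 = (g + 2)*(g - 5)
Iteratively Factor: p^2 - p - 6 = (p + 2)*(p - 3)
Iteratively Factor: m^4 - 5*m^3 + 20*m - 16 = (m - 4)*(m^3 - m^2 - 4*m + 4) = (m - 4)*(m - 1)*(m^2 - 4) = (m - 4)*(m - 2)*(m - 1)*(m + 2)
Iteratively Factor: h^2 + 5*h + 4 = (h + 4)*(h + 1)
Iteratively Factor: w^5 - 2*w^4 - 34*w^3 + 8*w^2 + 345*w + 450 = (w + 2)*(w^4 - 4*w^3 - 26*w^2 + 60*w + 225) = (w - 5)*(w + 2)*(w^3 + w^2 - 21*w - 45) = (w - 5)*(w + 2)*(w + 3)*(w^2 - 2*w - 15) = (w - 5)^2*(w + 2)*(w + 3)*(w + 3)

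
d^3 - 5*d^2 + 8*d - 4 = (d - 2)^2*(d - 1)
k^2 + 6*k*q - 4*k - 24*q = (k - 4)*(k + 6*q)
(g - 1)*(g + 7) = g^2 + 6*g - 7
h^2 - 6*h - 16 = (h - 8)*(h + 2)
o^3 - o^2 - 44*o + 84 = (o - 6)*(o - 2)*(o + 7)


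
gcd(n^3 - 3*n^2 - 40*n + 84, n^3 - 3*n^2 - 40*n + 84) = n^3 - 3*n^2 - 40*n + 84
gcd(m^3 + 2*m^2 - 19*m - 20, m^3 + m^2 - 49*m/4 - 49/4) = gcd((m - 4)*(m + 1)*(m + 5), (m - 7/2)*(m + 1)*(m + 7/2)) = m + 1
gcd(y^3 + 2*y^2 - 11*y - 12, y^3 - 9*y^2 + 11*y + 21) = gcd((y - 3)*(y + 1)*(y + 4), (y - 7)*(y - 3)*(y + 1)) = y^2 - 2*y - 3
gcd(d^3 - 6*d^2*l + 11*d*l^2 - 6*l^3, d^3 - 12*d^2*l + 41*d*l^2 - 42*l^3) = d^2 - 5*d*l + 6*l^2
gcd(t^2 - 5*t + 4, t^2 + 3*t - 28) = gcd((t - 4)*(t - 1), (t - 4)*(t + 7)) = t - 4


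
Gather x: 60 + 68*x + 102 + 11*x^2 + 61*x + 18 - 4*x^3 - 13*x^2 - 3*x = -4*x^3 - 2*x^2 + 126*x + 180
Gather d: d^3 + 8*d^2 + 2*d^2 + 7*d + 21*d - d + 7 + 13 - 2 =d^3 + 10*d^2 + 27*d + 18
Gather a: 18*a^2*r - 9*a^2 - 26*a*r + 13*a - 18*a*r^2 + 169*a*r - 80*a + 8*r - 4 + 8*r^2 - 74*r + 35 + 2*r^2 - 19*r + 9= a^2*(18*r - 9) + a*(-18*r^2 + 143*r - 67) + 10*r^2 - 85*r + 40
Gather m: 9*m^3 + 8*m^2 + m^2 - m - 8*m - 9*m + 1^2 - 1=9*m^3 + 9*m^2 - 18*m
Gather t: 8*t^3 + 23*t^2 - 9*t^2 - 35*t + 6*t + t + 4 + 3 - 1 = 8*t^3 + 14*t^2 - 28*t + 6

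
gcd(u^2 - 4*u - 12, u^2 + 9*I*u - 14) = 1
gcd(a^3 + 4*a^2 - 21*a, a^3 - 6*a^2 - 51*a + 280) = a + 7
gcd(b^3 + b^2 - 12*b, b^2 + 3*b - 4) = b + 4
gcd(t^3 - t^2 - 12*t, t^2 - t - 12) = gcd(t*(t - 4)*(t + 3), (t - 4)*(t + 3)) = t^2 - t - 12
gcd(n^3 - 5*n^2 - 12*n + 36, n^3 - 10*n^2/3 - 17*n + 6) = n^2 - 3*n - 18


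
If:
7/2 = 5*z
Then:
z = 7/10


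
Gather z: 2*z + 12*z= 14*z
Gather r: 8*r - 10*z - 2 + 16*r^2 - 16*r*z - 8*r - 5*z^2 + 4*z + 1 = 16*r^2 - 16*r*z - 5*z^2 - 6*z - 1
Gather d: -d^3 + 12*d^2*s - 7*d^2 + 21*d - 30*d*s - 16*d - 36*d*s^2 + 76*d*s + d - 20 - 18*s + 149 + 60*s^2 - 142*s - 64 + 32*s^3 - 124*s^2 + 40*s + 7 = -d^3 + d^2*(12*s - 7) + d*(-36*s^2 + 46*s + 6) + 32*s^3 - 64*s^2 - 120*s + 72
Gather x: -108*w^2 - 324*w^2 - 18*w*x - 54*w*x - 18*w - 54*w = -432*w^2 - 72*w*x - 72*w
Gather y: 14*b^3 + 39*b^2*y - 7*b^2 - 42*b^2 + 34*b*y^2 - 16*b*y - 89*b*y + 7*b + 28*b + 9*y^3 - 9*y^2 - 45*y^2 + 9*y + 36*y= 14*b^3 - 49*b^2 + 35*b + 9*y^3 + y^2*(34*b - 54) + y*(39*b^2 - 105*b + 45)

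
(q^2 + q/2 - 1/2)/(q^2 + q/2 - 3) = (2*q^2 + q - 1)/(2*q^2 + q - 6)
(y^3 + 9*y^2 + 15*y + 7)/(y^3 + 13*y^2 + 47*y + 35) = (y + 1)/(y + 5)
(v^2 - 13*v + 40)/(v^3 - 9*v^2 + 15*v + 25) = (v - 8)/(v^2 - 4*v - 5)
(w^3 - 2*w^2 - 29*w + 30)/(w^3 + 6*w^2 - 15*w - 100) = (w^2 - 7*w + 6)/(w^2 + w - 20)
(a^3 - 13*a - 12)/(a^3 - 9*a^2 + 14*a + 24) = (a + 3)/(a - 6)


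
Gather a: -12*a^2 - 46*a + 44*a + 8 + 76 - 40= -12*a^2 - 2*a + 44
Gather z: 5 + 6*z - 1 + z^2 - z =z^2 + 5*z + 4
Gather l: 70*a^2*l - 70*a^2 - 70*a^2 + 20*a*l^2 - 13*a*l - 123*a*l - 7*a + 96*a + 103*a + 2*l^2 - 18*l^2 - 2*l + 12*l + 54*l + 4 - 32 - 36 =-140*a^2 + 192*a + l^2*(20*a - 16) + l*(70*a^2 - 136*a + 64) - 64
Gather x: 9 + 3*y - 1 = 3*y + 8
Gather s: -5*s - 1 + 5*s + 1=0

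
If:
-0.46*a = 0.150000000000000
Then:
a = -0.33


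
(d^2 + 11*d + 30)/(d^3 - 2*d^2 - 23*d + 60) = (d + 6)/(d^2 - 7*d + 12)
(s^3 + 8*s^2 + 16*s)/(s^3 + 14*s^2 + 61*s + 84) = s*(s + 4)/(s^2 + 10*s + 21)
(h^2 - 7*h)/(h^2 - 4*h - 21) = h/(h + 3)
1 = 1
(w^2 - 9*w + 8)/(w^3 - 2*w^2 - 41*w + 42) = (w - 8)/(w^2 - w - 42)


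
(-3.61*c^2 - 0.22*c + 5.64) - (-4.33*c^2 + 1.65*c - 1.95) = 0.72*c^2 - 1.87*c + 7.59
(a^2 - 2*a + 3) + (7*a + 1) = a^2 + 5*a + 4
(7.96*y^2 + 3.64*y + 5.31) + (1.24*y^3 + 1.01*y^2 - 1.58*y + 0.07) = 1.24*y^3 + 8.97*y^2 + 2.06*y + 5.38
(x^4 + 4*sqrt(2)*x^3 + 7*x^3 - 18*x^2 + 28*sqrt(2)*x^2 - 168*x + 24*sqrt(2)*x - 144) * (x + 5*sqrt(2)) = x^5 + 7*x^4 + 9*sqrt(2)*x^4 + 22*x^3 + 63*sqrt(2)*x^3 - 66*sqrt(2)*x^2 + 112*x^2 - 840*sqrt(2)*x + 96*x - 720*sqrt(2)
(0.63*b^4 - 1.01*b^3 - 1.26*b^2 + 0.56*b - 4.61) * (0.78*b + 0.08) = 0.4914*b^5 - 0.7374*b^4 - 1.0636*b^3 + 0.336*b^2 - 3.551*b - 0.3688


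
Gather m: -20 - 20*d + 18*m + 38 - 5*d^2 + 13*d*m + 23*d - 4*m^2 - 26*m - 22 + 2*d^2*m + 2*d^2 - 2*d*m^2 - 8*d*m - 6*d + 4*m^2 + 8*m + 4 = -3*d^2 - 2*d*m^2 - 3*d + m*(2*d^2 + 5*d)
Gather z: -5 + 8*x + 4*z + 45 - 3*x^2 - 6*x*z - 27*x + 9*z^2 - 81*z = -3*x^2 - 19*x + 9*z^2 + z*(-6*x - 77) + 40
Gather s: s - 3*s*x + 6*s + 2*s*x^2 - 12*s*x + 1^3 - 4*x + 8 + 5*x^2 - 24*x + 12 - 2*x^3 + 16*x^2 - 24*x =s*(2*x^2 - 15*x + 7) - 2*x^3 + 21*x^2 - 52*x + 21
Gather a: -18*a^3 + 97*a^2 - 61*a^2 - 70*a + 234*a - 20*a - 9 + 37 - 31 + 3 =-18*a^3 + 36*a^2 + 144*a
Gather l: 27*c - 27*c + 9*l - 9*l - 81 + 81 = 0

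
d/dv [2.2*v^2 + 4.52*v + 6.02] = 4.4*v + 4.52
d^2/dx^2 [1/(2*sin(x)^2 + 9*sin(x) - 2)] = (-16*sin(x)^4 - 54*sin(x)^3 - 73*sin(x)^2 + 90*sin(x) + 170)/(9*sin(x) - cos(2*x) - 1)^3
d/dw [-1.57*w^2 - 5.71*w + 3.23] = -3.14*w - 5.71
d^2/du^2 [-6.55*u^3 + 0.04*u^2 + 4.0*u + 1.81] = 0.08 - 39.3*u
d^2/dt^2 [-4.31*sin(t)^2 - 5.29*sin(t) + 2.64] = 5.29*sin(t) - 8.62*cos(2*t)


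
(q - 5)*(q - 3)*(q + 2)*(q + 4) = q^4 - 2*q^3 - 25*q^2 + 26*q + 120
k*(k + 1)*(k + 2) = k^3 + 3*k^2 + 2*k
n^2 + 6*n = n*(n + 6)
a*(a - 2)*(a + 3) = a^3 + a^2 - 6*a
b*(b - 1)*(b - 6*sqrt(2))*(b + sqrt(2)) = b^4 - 5*sqrt(2)*b^3 - b^3 - 12*b^2 + 5*sqrt(2)*b^2 + 12*b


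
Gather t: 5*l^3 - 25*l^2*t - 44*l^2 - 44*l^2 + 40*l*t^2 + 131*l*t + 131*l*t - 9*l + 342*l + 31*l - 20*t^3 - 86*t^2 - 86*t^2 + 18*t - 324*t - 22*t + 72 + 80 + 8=5*l^3 - 88*l^2 + 364*l - 20*t^3 + t^2*(40*l - 172) + t*(-25*l^2 + 262*l - 328) + 160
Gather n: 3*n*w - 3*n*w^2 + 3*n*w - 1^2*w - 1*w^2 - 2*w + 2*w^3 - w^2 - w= n*(-3*w^2 + 6*w) + 2*w^3 - 2*w^2 - 4*w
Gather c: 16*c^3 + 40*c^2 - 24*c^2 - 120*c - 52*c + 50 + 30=16*c^3 + 16*c^2 - 172*c + 80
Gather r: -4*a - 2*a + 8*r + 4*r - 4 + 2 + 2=-6*a + 12*r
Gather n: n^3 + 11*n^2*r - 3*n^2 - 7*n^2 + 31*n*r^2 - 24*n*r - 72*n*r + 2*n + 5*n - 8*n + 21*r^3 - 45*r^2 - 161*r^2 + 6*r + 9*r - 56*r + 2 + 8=n^3 + n^2*(11*r - 10) + n*(31*r^2 - 96*r - 1) + 21*r^3 - 206*r^2 - 41*r + 10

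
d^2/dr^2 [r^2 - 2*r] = 2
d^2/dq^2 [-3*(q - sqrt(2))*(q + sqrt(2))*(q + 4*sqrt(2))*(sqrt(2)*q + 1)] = -36*sqrt(2)*q^2 - 162*q - 12*sqrt(2)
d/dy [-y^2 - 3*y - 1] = -2*y - 3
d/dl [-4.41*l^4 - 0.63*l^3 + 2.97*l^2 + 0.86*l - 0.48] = -17.64*l^3 - 1.89*l^2 + 5.94*l + 0.86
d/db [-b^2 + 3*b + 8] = 3 - 2*b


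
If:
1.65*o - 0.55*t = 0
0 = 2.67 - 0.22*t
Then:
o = 4.05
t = 12.14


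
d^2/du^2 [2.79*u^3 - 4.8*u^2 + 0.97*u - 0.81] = 16.74*u - 9.6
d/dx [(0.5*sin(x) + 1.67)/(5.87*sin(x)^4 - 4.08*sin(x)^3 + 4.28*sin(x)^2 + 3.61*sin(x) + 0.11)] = (-8.805*sin(x)^4 - 35.1316*sin(x)^3 + 18.3008*sin(x)^2 - 14.2952*sin(x) - 5.9737)*cos(x)/(34.4569*sin(x)^8 - 47.8992*sin(x)^7 + 66.8936*sin(x)^6 + 7.45659999999999*sin(x)^5 - 9.8478*sin(x)^4 + 30.004*sin(x)^3 + 13.9737*sin(x)^2 + 0.7942*sin(x) + 0.0121)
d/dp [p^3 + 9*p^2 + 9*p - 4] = 3*p^2 + 18*p + 9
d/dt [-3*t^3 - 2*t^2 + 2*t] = -9*t^2 - 4*t + 2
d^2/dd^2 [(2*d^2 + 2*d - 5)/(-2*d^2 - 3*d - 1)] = 2*(4*d^3 + 72*d^2 + 102*d + 39)/(8*d^6 + 36*d^5 + 66*d^4 + 63*d^3 + 33*d^2 + 9*d + 1)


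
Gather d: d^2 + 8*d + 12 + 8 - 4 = d^2 + 8*d + 16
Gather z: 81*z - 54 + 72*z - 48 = 153*z - 102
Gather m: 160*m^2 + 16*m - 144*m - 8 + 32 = 160*m^2 - 128*m + 24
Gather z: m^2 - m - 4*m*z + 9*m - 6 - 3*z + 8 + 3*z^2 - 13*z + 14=m^2 + 8*m + 3*z^2 + z*(-4*m - 16) + 16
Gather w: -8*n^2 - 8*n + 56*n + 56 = -8*n^2 + 48*n + 56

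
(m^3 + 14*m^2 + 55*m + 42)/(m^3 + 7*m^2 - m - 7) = (m + 6)/(m - 1)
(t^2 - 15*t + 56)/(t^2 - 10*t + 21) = (t - 8)/(t - 3)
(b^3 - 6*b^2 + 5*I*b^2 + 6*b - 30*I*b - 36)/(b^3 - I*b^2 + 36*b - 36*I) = (b - 6)/(b - 6*I)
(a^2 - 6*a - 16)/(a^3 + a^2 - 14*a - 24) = (a - 8)/(a^2 - a - 12)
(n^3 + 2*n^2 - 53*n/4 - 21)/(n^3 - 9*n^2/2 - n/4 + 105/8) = 2*(n + 4)/(2*n - 5)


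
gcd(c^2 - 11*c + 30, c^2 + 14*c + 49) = 1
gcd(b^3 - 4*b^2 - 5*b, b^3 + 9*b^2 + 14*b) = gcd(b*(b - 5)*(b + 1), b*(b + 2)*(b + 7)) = b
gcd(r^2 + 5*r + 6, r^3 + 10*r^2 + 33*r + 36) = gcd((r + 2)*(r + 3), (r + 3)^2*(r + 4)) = r + 3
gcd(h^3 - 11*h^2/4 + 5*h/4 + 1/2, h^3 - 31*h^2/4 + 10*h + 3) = h^2 - 7*h/4 - 1/2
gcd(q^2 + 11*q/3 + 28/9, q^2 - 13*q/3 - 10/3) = 1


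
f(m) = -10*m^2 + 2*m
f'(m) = 2 - 20*m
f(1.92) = -33.02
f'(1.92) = -36.40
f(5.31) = -271.34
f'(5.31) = -104.20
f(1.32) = -14.78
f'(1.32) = -24.40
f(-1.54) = -26.80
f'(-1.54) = 32.80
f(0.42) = -0.92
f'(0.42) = -6.40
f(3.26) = -99.76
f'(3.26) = -63.20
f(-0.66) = -5.68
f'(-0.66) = 15.20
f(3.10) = -89.90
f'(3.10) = -60.00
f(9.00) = -792.00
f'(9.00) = -178.00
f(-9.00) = -828.00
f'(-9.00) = 182.00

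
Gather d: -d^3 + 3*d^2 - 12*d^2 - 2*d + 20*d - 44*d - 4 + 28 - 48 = -d^3 - 9*d^2 - 26*d - 24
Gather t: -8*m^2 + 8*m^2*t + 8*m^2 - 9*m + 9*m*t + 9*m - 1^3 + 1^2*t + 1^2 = t*(8*m^2 + 9*m + 1)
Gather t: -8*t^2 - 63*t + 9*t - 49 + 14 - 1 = -8*t^2 - 54*t - 36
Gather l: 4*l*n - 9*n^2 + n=4*l*n - 9*n^2 + n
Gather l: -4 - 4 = -8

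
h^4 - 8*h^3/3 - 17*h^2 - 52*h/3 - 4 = (h - 6)*(h + 1/3)*(h + 1)*(h + 2)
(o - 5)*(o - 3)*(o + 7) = o^3 - o^2 - 41*o + 105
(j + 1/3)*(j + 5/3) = j^2 + 2*j + 5/9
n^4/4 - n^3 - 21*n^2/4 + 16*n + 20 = (n/4 + 1/4)*(n - 5)*(n - 4)*(n + 4)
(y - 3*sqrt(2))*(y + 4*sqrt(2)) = y^2 + sqrt(2)*y - 24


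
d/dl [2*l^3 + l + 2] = 6*l^2 + 1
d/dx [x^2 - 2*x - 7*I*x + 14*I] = 2*x - 2 - 7*I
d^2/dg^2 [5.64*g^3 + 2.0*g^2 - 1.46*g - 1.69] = 33.84*g + 4.0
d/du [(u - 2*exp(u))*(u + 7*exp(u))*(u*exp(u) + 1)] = (u + 1)*(u - 2*exp(u))*(u + 7*exp(u))*exp(u) + (u - 2*exp(u))*(u*exp(u) + 1)*(7*exp(u) + 1) - (u + 7*exp(u))*(u*exp(u) + 1)*(2*exp(u) - 1)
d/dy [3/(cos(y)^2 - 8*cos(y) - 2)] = 6*(cos(y) - 4)*sin(y)/(sin(y)^2 + 8*cos(y) + 1)^2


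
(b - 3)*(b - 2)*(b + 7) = b^3 + 2*b^2 - 29*b + 42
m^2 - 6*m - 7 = (m - 7)*(m + 1)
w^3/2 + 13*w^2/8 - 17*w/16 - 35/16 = (w/2 + 1/2)*(w - 5/4)*(w + 7/2)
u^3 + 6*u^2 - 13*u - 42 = (u - 3)*(u + 2)*(u + 7)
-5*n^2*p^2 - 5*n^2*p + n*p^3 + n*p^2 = p*(-5*n + p)*(n*p + n)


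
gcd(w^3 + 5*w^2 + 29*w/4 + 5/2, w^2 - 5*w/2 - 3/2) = w + 1/2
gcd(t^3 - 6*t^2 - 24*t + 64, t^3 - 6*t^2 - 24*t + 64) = t^3 - 6*t^2 - 24*t + 64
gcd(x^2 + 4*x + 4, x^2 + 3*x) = 1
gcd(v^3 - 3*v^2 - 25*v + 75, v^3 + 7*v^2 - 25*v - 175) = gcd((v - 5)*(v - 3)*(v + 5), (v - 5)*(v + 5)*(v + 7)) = v^2 - 25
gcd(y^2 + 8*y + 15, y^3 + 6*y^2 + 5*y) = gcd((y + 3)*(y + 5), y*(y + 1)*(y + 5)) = y + 5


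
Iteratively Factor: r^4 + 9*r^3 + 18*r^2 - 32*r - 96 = (r - 2)*(r^3 + 11*r^2 + 40*r + 48) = (r - 2)*(r + 4)*(r^2 + 7*r + 12) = (r - 2)*(r + 3)*(r + 4)*(r + 4)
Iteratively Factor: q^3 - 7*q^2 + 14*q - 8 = (q - 1)*(q^2 - 6*q + 8) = (q - 4)*(q - 1)*(q - 2)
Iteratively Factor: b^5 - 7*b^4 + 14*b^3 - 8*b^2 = (b)*(b^4 - 7*b^3 + 14*b^2 - 8*b) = b*(b - 1)*(b^3 - 6*b^2 + 8*b) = b*(b - 4)*(b - 1)*(b^2 - 2*b) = b^2*(b - 4)*(b - 1)*(b - 2)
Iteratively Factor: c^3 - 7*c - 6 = (c - 3)*(c^2 + 3*c + 2) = (c - 3)*(c + 2)*(c + 1)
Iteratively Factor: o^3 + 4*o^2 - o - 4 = (o - 1)*(o^2 + 5*o + 4) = (o - 1)*(o + 1)*(o + 4)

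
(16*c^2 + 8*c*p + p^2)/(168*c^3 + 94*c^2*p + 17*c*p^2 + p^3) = (4*c + p)/(42*c^2 + 13*c*p + p^2)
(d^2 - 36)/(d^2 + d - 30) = (d - 6)/(d - 5)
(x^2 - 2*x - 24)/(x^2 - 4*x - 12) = (x + 4)/(x + 2)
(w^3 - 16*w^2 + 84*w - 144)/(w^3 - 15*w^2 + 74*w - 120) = (w - 6)/(w - 5)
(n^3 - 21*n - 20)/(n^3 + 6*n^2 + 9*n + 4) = (n - 5)/(n + 1)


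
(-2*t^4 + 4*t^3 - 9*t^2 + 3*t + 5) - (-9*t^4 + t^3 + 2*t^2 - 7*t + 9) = 7*t^4 + 3*t^3 - 11*t^2 + 10*t - 4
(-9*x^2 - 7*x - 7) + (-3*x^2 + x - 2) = -12*x^2 - 6*x - 9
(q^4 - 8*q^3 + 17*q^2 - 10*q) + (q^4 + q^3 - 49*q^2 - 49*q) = 2*q^4 - 7*q^3 - 32*q^2 - 59*q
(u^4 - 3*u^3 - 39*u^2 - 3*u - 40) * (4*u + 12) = 4*u^5 - 192*u^3 - 480*u^2 - 196*u - 480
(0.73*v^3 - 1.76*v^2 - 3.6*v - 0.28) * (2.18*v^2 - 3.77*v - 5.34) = 1.5914*v^5 - 6.5889*v^4 - 5.111*v^3 + 22.36*v^2 + 20.2796*v + 1.4952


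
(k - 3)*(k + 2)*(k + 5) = k^3 + 4*k^2 - 11*k - 30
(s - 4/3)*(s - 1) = s^2 - 7*s/3 + 4/3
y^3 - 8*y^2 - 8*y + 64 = (y - 8)*(y - 2*sqrt(2))*(y + 2*sqrt(2))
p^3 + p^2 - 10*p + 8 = (p - 2)*(p - 1)*(p + 4)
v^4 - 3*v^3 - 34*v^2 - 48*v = v*(v - 8)*(v + 2)*(v + 3)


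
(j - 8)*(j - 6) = j^2 - 14*j + 48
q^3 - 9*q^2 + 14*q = q*(q - 7)*(q - 2)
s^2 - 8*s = s*(s - 8)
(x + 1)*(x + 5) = x^2 + 6*x + 5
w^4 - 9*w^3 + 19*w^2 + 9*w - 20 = (w - 5)*(w - 4)*(w - 1)*(w + 1)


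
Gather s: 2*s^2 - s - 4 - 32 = 2*s^2 - s - 36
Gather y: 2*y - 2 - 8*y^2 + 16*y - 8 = -8*y^2 + 18*y - 10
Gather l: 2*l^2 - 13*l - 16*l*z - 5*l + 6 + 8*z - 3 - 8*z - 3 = 2*l^2 + l*(-16*z - 18)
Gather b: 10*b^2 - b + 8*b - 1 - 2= 10*b^2 + 7*b - 3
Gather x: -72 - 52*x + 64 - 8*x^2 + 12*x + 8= -8*x^2 - 40*x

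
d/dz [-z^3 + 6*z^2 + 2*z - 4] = -3*z^2 + 12*z + 2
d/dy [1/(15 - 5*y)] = 1/(5*(y - 3)^2)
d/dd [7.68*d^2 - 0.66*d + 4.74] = 15.36*d - 0.66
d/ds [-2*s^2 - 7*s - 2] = -4*s - 7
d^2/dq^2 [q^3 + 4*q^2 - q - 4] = 6*q + 8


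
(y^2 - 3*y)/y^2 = (y - 3)/y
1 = 1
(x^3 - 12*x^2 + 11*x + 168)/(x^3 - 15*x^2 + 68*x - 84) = (x^2 - 5*x - 24)/(x^2 - 8*x + 12)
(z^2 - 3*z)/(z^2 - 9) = z/(z + 3)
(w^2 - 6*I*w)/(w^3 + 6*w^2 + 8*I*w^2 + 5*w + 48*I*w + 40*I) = w*(w - 6*I)/(w^3 + 2*w^2*(3 + 4*I) + w*(5 + 48*I) + 40*I)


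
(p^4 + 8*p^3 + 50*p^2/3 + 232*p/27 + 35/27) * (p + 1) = p^5 + 9*p^4 + 74*p^3/3 + 682*p^2/27 + 89*p/9 + 35/27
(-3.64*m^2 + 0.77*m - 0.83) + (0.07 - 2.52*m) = -3.64*m^2 - 1.75*m - 0.76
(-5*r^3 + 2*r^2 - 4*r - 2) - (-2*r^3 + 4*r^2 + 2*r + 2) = -3*r^3 - 2*r^2 - 6*r - 4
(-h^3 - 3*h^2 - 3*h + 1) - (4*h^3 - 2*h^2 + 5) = -5*h^3 - h^2 - 3*h - 4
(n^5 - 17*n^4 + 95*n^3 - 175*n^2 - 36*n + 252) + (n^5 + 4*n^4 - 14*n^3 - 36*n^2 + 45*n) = 2*n^5 - 13*n^4 + 81*n^3 - 211*n^2 + 9*n + 252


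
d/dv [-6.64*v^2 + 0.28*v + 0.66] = 0.28 - 13.28*v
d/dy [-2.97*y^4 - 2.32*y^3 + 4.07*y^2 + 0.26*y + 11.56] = -11.88*y^3 - 6.96*y^2 + 8.14*y + 0.26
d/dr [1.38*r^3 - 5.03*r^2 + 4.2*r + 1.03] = 4.14*r^2 - 10.06*r + 4.2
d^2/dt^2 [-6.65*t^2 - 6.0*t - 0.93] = -13.3000000000000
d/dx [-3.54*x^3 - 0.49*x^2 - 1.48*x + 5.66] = -10.62*x^2 - 0.98*x - 1.48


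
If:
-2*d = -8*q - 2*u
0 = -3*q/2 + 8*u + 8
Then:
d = 67*u/3 + 64/3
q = 16*u/3 + 16/3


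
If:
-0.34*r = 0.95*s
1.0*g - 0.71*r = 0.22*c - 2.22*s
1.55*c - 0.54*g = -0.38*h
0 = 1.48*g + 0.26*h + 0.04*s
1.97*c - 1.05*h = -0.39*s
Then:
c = 0.00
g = 0.00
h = 0.00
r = 0.00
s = 0.00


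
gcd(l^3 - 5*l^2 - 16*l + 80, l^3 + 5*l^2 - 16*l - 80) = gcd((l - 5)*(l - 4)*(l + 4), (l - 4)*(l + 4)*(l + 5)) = l^2 - 16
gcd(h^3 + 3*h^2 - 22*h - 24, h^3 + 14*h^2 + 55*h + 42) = h^2 + 7*h + 6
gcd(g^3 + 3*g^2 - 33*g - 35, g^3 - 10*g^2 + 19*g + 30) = g^2 - 4*g - 5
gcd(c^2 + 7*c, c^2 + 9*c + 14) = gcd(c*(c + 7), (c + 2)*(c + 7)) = c + 7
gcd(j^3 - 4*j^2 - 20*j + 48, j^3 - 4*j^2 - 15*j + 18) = j - 6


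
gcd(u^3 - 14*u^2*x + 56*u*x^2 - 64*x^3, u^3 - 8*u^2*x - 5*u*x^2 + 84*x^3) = -u + 4*x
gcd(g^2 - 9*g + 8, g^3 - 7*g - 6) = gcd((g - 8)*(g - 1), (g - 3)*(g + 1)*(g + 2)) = 1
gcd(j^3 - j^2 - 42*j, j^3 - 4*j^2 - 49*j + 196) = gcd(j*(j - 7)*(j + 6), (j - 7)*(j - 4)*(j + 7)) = j - 7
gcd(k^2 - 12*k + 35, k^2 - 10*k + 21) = k - 7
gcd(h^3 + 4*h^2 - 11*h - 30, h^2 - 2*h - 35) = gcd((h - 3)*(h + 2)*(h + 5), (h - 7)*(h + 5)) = h + 5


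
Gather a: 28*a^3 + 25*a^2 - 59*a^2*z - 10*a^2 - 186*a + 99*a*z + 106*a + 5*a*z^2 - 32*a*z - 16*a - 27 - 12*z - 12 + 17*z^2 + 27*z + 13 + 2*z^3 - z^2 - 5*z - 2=28*a^3 + a^2*(15 - 59*z) + a*(5*z^2 + 67*z - 96) + 2*z^3 + 16*z^2 + 10*z - 28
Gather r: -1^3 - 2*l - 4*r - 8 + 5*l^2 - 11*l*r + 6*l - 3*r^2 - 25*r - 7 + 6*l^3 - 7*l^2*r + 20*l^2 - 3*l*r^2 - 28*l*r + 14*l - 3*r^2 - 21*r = 6*l^3 + 25*l^2 + 18*l + r^2*(-3*l - 6) + r*(-7*l^2 - 39*l - 50) - 16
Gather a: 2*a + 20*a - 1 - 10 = 22*a - 11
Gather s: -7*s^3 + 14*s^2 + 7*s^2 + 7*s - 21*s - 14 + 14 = -7*s^3 + 21*s^2 - 14*s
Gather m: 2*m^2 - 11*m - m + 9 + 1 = 2*m^2 - 12*m + 10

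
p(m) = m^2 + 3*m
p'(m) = 2*m + 3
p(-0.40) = -1.04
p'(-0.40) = 2.20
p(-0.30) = -0.81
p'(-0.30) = 2.40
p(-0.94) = -1.94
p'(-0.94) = 1.12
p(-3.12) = 0.37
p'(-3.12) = -3.24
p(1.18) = 4.93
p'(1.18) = 5.36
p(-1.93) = -2.07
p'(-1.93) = -0.86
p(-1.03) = -2.03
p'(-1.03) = 0.94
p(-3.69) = 2.55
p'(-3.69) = -4.38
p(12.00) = 180.00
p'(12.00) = 27.00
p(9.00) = 108.00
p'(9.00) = 21.00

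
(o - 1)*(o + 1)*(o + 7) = o^3 + 7*o^2 - o - 7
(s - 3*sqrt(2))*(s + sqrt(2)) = s^2 - 2*sqrt(2)*s - 6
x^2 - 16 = (x - 4)*(x + 4)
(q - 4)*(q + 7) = q^2 + 3*q - 28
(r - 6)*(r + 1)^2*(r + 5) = r^4 + r^3 - 31*r^2 - 61*r - 30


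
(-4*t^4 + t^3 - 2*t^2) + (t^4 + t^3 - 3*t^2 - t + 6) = -3*t^4 + 2*t^3 - 5*t^2 - t + 6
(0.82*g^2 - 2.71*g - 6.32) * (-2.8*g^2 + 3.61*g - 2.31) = -2.296*g^4 + 10.5482*g^3 + 6.0187*g^2 - 16.5551*g + 14.5992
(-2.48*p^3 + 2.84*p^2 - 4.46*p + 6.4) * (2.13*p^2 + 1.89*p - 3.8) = -5.2824*p^5 + 1.362*p^4 + 5.2918*p^3 - 5.5894*p^2 + 29.044*p - 24.32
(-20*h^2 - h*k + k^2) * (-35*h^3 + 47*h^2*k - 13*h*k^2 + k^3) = 700*h^5 - 905*h^4*k + 178*h^3*k^2 + 40*h^2*k^3 - 14*h*k^4 + k^5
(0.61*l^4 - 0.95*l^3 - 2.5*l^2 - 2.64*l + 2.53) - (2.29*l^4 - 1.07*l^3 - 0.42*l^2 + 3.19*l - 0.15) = -1.68*l^4 + 0.12*l^3 - 2.08*l^2 - 5.83*l + 2.68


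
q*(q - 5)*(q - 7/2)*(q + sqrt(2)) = q^4 - 17*q^3/2 + sqrt(2)*q^3 - 17*sqrt(2)*q^2/2 + 35*q^2/2 + 35*sqrt(2)*q/2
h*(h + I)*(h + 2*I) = h^3 + 3*I*h^2 - 2*h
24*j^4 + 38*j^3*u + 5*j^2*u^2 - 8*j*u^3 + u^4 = (-6*j + u)*(-4*j + u)*(j + u)^2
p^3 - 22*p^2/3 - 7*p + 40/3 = (p - 8)*(p - 1)*(p + 5/3)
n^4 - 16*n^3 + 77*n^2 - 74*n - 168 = (n - 7)*(n - 6)*(n - 4)*(n + 1)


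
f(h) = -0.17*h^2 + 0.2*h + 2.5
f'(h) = 0.2 - 0.34*h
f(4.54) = -0.10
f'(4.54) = -1.34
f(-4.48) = -1.81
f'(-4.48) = 1.72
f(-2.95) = 0.43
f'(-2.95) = 1.20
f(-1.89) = 1.51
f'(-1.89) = 0.84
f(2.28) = 2.07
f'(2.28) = -0.58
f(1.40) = 2.45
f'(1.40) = -0.28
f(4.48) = -0.02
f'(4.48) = -1.32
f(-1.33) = 1.93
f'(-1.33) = 0.65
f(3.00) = 1.57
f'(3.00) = -0.82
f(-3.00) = 0.37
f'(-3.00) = 1.22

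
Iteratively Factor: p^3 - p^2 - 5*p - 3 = (p + 1)*(p^2 - 2*p - 3) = (p + 1)^2*(p - 3)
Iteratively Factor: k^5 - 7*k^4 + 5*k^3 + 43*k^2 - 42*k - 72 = (k - 4)*(k^4 - 3*k^3 - 7*k^2 + 15*k + 18) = (k - 4)*(k - 3)*(k^3 - 7*k - 6) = (k - 4)*(k - 3)*(k + 1)*(k^2 - k - 6) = (k - 4)*(k - 3)^2*(k + 1)*(k + 2)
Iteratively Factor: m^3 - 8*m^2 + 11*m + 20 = (m - 4)*(m^2 - 4*m - 5) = (m - 4)*(m + 1)*(m - 5)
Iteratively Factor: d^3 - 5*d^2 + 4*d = (d - 4)*(d^2 - d) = d*(d - 4)*(d - 1)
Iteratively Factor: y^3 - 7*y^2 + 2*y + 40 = (y + 2)*(y^2 - 9*y + 20) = (y - 4)*(y + 2)*(y - 5)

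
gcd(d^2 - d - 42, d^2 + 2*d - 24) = d + 6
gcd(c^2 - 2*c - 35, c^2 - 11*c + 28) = c - 7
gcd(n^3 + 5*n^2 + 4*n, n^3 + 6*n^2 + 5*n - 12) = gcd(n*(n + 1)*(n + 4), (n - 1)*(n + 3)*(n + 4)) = n + 4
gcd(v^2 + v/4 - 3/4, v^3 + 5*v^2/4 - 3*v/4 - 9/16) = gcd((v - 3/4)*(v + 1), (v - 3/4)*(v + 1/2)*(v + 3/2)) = v - 3/4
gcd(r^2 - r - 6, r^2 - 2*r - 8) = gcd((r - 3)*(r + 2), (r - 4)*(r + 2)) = r + 2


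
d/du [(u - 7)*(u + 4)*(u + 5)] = 3*u^2 + 4*u - 43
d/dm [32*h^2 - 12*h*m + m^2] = -12*h + 2*m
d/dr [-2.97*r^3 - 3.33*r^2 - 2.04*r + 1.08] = -8.91*r^2 - 6.66*r - 2.04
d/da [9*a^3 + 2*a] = 27*a^2 + 2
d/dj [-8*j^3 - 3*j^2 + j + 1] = -24*j^2 - 6*j + 1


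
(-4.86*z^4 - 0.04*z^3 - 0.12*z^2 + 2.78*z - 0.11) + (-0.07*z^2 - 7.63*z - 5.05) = -4.86*z^4 - 0.04*z^3 - 0.19*z^2 - 4.85*z - 5.16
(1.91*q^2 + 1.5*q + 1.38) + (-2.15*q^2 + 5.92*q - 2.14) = -0.24*q^2 + 7.42*q - 0.76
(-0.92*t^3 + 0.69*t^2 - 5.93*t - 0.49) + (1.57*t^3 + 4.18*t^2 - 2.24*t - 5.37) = 0.65*t^3 + 4.87*t^2 - 8.17*t - 5.86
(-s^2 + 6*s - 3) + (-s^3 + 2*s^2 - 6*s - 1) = -s^3 + s^2 - 4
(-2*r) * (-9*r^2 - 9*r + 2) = 18*r^3 + 18*r^2 - 4*r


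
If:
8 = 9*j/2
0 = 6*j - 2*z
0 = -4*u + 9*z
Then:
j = 16/9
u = 12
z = 16/3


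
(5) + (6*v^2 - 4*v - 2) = 6*v^2 - 4*v + 3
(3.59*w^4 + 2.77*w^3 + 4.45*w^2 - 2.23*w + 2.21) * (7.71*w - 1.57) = 27.6789*w^5 + 15.7204*w^4 + 29.9606*w^3 - 24.1798*w^2 + 20.5402*w - 3.4697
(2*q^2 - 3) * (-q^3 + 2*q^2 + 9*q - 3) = -2*q^5 + 4*q^4 + 21*q^3 - 12*q^2 - 27*q + 9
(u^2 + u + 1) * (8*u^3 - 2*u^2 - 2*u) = 8*u^5 + 6*u^4 + 4*u^3 - 4*u^2 - 2*u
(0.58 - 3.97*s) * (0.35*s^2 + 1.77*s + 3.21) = -1.3895*s^3 - 6.8239*s^2 - 11.7171*s + 1.8618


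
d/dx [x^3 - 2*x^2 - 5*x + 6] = 3*x^2 - 4*x - 5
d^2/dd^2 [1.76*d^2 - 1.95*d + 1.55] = 3.52000000000000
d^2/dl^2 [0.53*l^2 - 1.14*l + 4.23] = 1.06000000000000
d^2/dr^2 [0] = 0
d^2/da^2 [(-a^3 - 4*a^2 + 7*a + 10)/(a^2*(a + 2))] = 2*(-2*a^4 + 21*a^3 + 102*a^2 + 188*a + 120)/(a^4*(a^3 + 6*a^2 + 12*a + 8))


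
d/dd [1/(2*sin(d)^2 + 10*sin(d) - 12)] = -(2*sin(d) + 5)*cos(d)/(2*(sin(d)^2 + 5*sin(d) - 6)^2)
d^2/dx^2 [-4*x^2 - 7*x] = -8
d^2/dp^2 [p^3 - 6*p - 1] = 6*p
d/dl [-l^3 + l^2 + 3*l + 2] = -3*l^2 + 2*l + 3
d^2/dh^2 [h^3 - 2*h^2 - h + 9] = 6*h - 4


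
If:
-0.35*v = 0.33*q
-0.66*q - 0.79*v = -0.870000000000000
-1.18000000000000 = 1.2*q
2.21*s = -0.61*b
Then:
No Solution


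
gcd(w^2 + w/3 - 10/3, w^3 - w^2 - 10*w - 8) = w + 2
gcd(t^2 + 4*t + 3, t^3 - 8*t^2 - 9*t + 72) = t + 3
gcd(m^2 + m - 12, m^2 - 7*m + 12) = m - 3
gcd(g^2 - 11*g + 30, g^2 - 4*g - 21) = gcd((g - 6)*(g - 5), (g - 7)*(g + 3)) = 1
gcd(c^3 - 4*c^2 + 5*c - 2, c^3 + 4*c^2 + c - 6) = c - 1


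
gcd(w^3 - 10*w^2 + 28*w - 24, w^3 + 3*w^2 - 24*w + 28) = w^2 - 4*w + 4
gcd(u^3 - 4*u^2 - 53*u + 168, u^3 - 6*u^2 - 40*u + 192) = u - 8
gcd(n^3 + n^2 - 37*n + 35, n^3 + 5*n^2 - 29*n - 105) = n^2 + 2*n - 35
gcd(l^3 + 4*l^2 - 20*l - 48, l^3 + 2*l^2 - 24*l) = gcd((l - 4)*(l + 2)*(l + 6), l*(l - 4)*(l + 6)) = l^2 + 2*l - 24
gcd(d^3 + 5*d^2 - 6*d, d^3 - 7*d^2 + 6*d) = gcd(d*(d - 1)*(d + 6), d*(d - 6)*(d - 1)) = d^2 - d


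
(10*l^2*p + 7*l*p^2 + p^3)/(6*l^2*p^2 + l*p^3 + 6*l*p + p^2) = (10*l^2 + 7*l*p + p^2)/(6*l^2*p + l*p^2 + 6*l + p)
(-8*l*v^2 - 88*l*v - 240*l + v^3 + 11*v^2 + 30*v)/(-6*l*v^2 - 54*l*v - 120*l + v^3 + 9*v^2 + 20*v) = (-8*l*v - 48*l + v^2 + 6*v)/(-6*l*v - 24*l + v^2 + 4*v)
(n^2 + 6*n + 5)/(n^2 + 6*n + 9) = (n^2 + 6*n + 5)/(n^2 + 6*n + 9)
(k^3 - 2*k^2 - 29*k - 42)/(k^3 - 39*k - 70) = (k + 3)/(k + 5)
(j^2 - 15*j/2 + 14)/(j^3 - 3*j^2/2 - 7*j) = (j - 4)/(j*(j + 2))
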